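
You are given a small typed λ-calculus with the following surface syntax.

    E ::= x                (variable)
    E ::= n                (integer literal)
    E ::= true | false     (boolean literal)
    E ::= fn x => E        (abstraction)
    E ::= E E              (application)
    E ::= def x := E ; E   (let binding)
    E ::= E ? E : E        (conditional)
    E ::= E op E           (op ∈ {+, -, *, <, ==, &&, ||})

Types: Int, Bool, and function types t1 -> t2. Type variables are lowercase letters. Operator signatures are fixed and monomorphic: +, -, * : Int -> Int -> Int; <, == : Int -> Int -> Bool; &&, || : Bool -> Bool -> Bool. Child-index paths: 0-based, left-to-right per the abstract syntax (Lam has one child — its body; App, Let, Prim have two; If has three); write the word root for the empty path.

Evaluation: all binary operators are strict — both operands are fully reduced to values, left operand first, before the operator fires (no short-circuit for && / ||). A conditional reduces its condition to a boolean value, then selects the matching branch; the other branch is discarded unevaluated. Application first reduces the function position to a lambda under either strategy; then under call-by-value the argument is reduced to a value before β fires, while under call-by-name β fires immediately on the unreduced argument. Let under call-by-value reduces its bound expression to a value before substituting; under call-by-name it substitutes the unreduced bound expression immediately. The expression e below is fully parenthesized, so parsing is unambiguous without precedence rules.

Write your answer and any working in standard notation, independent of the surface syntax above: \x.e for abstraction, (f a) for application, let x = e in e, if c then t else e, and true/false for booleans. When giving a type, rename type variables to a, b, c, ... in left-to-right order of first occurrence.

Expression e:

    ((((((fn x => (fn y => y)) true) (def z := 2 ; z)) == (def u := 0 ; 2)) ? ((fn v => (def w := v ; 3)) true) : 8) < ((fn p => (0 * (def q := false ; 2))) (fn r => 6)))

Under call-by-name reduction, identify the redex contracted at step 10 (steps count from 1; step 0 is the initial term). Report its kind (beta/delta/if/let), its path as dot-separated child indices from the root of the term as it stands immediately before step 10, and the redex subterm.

Trace:
step 0: ((if ((((\x.(\y.y)) true) (let z = 2 in z)) == (let u = 0 in 2)) then ((\v.(let w = v in 3)) true) else 8) < ((\p.(0 * (let q = false in 2))) (\r.6)))
step 1: [beta@0.0.0.0] ((if (((\y.y) (let z = 2 in z)) == (let u = 0 in 2)) then ((\v.(let w = v in 3)) true) else 8) < ((\p.(0 * (let q = false in 2))) (\r.6)))
step 2: [beta@0.0.0] ((if ((let z = 2 in z) == (let u = 0 in 2)) then ((\v.(let w = v in 3)) true) else 8) < ((\p.(0 * (let q = false in 2))) (\r.6)))
step 3: [let@0.0.0] ((if (2 == (let u = 0 in 2)) then ((\v.(let w = v in 3)) true) else 8) < ((\p.(0 * (let q = false in 2))) (\r.6)))
step 4: [let@0.0.1] ((if (2 == 2) then ((\v.(let w = v in 3)) true) else 8) < ((\p.(0 * (let q = false in 2))) (\r.6)))
step 5: [delta@0.0] ((if true then ((\v.(let w = v in 3)) true) else 8) < ((\p.(0 * (let q = false in 2))) (\r.6)))
step 6: [if@0] (((\v.(let w = v in 3)) true) < ((\p.(0 * (let q = false in 2))) (\r.6)))
step 7: [beta@0] ((let w = true in 3) < ((\p.(0 * (let q = false in 2))) (\r.6)))
step 8: [let@0] (3 < ((\p.(0 * (let q = false in 2))) (\r.6)))
step 9: [beta@1] (3 < (0 * (let q = false in 2)))
step 10: [let@1.1] (3 < (0 * 2))

Answer: let at 1.1 : (let q = false in 2)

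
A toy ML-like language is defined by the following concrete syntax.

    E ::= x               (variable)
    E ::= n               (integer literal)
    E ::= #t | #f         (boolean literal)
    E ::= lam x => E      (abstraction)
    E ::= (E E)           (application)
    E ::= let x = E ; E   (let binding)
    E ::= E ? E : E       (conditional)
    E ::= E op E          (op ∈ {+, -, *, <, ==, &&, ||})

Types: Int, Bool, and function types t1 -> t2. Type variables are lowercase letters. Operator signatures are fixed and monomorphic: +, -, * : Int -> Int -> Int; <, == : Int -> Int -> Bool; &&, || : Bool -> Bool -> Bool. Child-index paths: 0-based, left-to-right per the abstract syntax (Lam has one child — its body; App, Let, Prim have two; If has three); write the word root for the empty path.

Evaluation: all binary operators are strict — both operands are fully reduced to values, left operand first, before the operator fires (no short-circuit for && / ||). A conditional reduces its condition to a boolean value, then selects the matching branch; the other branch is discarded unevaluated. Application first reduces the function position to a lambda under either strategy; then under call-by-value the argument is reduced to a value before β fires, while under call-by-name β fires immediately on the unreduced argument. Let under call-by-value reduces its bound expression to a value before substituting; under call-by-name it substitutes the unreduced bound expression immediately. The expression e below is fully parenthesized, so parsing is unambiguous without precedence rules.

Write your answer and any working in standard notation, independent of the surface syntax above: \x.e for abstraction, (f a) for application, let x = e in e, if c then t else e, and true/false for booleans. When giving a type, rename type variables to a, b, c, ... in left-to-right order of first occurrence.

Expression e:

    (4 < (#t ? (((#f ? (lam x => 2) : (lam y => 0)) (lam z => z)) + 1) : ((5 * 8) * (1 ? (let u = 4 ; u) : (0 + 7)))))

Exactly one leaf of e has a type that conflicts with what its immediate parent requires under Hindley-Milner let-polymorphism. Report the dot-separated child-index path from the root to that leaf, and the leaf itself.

Working:
  unify Int ~ Int
  unify Bool ~ Bool
  unify Bool ~ Bool
\x._ : a -> Int
\y._ : b -> Int
  unify a -> Int ~ b -> Int
  unify a ~ b
  unify Int ~ Int
z : c
\z._ : c -> c
  unify b -> Int ~ (c -> c) -> d
  unify b ~ c -> c
  unify Int ~ d
_ _ : Int
  unify Int ~ Int
  unify Int ~ Int
  unify Int ~ Int
  unify Int ~ Int
  unify Int ~ Int
  unify Int ~ Bool
  FAIL: mismatch Int ~ Bool

Answer: 1.2.1.0 : 1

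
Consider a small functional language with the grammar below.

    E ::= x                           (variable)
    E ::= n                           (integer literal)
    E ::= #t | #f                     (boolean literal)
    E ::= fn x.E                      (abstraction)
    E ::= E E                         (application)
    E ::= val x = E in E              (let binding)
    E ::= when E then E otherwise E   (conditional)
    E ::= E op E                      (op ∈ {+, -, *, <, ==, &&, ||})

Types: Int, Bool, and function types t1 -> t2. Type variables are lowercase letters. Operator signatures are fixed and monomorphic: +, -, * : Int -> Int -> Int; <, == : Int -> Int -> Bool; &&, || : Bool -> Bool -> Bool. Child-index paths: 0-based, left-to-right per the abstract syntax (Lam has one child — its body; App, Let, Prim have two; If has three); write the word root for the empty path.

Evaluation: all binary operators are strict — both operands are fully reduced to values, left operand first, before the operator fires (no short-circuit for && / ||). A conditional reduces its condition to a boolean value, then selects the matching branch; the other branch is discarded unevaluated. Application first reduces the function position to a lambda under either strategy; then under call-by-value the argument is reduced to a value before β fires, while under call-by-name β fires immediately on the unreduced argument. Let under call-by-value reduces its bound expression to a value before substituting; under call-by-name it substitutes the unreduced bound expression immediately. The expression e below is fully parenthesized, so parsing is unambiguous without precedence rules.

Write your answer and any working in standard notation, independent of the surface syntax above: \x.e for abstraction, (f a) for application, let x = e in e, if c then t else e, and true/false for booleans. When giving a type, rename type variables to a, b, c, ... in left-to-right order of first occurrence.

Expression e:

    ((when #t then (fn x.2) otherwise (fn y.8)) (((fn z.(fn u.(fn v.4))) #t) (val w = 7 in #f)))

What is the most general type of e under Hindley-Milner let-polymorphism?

Trace:
  unify Bool ~ Bool
\x._ : a -> Int
\y._ : b -> Int
  unify a -> Int ~ b -> Int
  unify a ~ b
  unify Int ~ Int
\v._ : e -> Int
\u._ : d -> e -> Int
\z._ : c -> d -> e -> Int
  unify c -> d -> e -> Int ~ Bool -> f
  unify c ~ Bool
  unify d -> e -> Int ~ f
_ _ : d -> e -> Int
let w : Int
  unify d -> e -> Int ~ Bool -> g
  unify d ~ Bool
  unify e -> Int ~ g
_ _ : e -> Int
  unify b -> Int ~ (e -> Int) -> h
  unify b ~ e -> Int
  unify Int ~ h
_ _ : Int

Answer: Int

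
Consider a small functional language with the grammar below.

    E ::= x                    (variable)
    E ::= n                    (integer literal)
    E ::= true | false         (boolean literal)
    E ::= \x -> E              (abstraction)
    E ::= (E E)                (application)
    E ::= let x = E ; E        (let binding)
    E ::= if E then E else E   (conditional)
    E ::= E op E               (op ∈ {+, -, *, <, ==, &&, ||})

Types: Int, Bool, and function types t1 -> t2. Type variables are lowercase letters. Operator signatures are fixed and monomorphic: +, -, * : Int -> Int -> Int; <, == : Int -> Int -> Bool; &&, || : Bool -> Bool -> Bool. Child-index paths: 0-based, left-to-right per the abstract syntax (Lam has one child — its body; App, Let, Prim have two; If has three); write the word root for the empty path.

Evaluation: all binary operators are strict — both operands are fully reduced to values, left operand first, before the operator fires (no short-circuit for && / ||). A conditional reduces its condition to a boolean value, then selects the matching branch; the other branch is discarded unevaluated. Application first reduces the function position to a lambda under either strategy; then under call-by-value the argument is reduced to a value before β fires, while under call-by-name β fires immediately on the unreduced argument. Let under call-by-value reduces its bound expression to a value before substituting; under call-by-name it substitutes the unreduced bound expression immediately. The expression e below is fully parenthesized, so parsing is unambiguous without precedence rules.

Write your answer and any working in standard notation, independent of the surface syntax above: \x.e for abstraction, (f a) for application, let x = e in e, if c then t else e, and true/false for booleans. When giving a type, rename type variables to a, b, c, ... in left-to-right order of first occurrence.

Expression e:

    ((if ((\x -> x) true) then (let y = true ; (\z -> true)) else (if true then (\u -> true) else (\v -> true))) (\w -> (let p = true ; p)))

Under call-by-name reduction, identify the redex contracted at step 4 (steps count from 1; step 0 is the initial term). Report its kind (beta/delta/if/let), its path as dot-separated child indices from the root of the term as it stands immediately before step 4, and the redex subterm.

Derivation:
step 0: ((if ((\x.x) true) then (let y = true in (\z.true)) else (if true then (\u.true) else (\v.true))) (\w.(let p = true in p)))
step 1: [beta@0.0] ((if true then (let y = true in (\z.true)) else (if true then (\u.true) else (\v.true))) (\w.(let p = true in p)))
step 2: [if@0] ((let y = true in (\z.true)) (\w.(let p = true in p)))
step 3: [let@0] ((\z.true) (\w.(let p = true in p)))
step 4: [beta@root] true

Answer: beta at root : ((\z.true) (\w.(let p = true in p)))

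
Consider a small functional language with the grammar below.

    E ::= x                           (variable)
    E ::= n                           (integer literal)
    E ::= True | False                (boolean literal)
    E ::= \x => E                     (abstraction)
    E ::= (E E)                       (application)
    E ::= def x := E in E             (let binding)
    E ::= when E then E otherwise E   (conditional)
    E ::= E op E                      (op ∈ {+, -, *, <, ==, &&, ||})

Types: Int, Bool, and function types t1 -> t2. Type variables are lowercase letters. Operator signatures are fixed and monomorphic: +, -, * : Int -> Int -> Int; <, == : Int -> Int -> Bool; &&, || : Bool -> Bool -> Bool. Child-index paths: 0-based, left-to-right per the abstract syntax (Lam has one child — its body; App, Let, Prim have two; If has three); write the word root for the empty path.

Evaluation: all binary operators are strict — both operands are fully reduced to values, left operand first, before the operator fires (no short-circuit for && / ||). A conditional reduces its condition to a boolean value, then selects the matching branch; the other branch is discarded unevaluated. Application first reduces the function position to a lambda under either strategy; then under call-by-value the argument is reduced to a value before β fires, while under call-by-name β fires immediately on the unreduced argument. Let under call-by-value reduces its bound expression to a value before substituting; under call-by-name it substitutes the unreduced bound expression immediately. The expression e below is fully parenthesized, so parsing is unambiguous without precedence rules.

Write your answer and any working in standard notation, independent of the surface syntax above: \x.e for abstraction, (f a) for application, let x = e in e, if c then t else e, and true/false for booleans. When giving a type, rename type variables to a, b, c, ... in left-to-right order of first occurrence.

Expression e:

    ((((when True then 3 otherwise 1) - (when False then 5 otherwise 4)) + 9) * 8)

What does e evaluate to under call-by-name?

Answer: 64

Derivation:
step 0: ((((if true then 3 else 1) - (if false then 5 else 4)) + 9) * 8)
step 1: [if@0.0.0] (((3 - (if false then 5 else 4)) + 9) * 8)
step 2: [if@0.0.1] (((3 - 4) + 9) * 8)
step 3: [delta@0.0] ((-1 + 9) * 8)
step 4: [delta@0] (8 * 8)
step 5: [delta@root] 64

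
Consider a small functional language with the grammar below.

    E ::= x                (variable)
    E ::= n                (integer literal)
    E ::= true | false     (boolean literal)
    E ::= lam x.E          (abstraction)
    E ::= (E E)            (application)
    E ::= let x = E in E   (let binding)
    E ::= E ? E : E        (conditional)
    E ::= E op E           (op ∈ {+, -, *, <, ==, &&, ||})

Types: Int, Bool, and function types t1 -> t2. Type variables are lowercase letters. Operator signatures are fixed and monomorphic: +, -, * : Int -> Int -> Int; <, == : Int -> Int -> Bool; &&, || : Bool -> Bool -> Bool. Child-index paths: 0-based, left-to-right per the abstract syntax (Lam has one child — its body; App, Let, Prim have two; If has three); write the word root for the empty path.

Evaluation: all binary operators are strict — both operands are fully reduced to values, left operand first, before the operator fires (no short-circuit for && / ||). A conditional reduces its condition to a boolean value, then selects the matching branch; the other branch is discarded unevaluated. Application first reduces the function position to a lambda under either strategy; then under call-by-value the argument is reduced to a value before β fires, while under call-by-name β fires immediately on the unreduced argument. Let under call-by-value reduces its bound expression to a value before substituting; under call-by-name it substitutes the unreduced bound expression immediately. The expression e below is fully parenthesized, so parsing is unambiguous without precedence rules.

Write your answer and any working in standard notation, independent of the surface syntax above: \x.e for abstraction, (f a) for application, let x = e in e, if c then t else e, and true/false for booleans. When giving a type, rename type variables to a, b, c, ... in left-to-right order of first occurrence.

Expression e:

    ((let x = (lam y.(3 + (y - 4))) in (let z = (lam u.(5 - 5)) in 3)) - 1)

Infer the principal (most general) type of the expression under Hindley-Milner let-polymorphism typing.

Answer: Int

Derivation:
  unify Int ~ Int
y : a
  unify a ~ Int
  unify Int ~ Int
  unify Int ~ Int
\y._ : Int -> Int
let x : Int -> Int
  unify Int ~ Int
  unify Int ~ Int
\u._ : b -> Int
let z : forall. b -> Int
  unify Int ~ Int
  unify Int ~ Int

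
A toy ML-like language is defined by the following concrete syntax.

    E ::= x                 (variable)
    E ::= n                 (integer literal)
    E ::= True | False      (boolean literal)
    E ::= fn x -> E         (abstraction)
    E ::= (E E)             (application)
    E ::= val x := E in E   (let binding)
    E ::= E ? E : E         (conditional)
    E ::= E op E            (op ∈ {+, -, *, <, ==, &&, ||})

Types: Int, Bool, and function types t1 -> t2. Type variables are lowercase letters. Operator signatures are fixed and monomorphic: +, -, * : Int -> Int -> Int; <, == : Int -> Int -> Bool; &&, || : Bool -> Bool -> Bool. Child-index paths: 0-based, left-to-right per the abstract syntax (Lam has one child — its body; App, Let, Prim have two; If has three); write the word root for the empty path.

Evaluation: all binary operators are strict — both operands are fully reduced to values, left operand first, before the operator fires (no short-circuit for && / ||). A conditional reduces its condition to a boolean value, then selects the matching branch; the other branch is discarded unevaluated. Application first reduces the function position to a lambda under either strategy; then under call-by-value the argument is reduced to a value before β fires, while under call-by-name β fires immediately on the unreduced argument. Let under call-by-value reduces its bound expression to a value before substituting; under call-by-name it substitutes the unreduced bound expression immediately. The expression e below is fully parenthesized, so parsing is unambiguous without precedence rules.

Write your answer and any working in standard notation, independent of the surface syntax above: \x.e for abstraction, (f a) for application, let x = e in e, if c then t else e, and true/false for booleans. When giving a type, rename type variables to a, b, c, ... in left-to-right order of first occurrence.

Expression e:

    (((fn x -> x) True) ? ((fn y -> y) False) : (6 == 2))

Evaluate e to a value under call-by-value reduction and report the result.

Trace:
step 0: (if ((\x.x) true) then ((\y.y) false) else (6 == 2))
step 1: [beta@0] (if true then ((\y.y) false) else (6 == 2))
step 2: [if@root] ((\y.y) false)
step 3: [beta@root] false

Answer: false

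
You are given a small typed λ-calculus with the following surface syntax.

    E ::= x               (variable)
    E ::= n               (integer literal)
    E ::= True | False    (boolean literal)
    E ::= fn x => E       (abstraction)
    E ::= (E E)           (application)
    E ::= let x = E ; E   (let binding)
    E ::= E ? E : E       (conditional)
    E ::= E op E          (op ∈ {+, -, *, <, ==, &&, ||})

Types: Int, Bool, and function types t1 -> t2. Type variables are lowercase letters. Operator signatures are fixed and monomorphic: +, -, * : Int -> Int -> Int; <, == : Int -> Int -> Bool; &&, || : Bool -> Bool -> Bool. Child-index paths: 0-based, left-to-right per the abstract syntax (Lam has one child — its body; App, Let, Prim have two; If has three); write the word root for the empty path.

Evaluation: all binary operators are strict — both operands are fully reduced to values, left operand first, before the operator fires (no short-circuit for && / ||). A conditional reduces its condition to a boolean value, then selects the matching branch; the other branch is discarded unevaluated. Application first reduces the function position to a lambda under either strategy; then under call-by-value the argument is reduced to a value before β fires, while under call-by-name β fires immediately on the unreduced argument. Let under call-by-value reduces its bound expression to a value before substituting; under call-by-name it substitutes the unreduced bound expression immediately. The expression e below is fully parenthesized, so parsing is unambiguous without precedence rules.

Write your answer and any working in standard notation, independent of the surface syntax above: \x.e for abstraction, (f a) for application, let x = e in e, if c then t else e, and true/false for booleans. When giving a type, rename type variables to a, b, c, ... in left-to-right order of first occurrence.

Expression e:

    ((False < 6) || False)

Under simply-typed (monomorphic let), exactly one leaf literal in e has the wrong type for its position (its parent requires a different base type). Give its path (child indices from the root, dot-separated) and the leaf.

Working:
  unify Bool ~ Int
  FAIL: mismatch Bool ~ Int

Answer: 0.0 : false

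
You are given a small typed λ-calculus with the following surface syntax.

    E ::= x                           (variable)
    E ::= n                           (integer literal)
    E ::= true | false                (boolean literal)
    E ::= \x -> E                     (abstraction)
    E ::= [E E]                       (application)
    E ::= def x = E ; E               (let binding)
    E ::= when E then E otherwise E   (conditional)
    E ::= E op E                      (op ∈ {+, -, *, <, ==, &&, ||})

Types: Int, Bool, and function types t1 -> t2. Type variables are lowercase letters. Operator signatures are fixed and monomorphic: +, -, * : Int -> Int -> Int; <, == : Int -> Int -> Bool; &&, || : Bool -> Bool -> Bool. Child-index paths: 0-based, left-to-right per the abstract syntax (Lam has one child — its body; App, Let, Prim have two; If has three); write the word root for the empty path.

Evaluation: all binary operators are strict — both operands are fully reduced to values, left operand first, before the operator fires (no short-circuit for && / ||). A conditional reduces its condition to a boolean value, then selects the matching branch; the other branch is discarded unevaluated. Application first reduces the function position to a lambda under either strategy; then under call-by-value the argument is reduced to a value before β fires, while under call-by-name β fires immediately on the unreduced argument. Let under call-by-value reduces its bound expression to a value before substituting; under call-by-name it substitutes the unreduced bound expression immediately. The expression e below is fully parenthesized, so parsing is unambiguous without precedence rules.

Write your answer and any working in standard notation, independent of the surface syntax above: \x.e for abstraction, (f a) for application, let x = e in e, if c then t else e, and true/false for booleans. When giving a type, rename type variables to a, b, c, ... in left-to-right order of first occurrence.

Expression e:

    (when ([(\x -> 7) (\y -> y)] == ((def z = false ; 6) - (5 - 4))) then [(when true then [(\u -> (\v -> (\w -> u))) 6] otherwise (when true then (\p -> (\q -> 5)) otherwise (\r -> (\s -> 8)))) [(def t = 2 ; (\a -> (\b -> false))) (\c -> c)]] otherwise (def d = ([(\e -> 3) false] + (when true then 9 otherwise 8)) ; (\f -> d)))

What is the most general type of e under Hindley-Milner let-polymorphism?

Answer: a -> Int

Derivation:
\x._ : a -> Int
y : b
\y._ : b -> b
  unify a -> Int ~ (b -> b) -> c
  unify a ~ b -> b
  unify Int ~ c
_ _ : Int
  unify Int ~ Int
let z : Bool
  unify Int ~ Int
  unify Int ~ Int
  unify Int ~ Int
  unify Int ~ Int
  unify Int ~ Int
  unify Bool ~ Bool
  unify Bool ~ Bool
u : d
\w._ : f -> d
\v._ : e -> f -> d
\u._ : d -> e -> f -> d
  unify d -> e -> f -> d ~ Int -> g
  unify d ~ Int
  unify e -> f -> Int ~ g
_ _ : e -> f -> Int
  unify Bool ~ Bool
\q._ : i -> Int
\p._ : h -> i -> Int
\s._ : k -> Int
\r._ : j -> k -> Int
  unify h -> i -> Int ~ j -> k -> Int
  unify h ~ j
  unify i -> Int ~ k -> Int
  unify i ~ k
  unify Int ~ Int
  unify e -> f -> Int ~ j -> k -> Int
  unify e ~ j
  unify f -> Int ~ k -> Int
  unify f ~ k
  unify Int ~ Int
let t : Int
\b._ : m -> Bool
\a._ : l -> m -> Bool
c : n
\c._ : n -> n
  unify l -> m -> Bool ~ (n -> n) -> o
  unify l ~ n -> n
  unify m -> Bool ~ o
_ _ : m -> Bool
  unify j -> k -> Int ~ (m -> Bool) -> p
  unify j ~ m -> Bool
  unify k -> Int ~ p
_ _ : k -> Int
\e._ : q -> Int
  unify q -> Int ~ Bool -> r
  unify q ~ Bool
  unify Int ~ r
_ _ : Int
  unify Int ~ Int
  unify Bool ~ Bool
  unify Int ~ Int
  unify Int ~ Int
let d : Int
d : Int
\f._ : s -> Int
  unify k -> Int ~ s -> Int
  unify k ~ s
  unify Int ~ Int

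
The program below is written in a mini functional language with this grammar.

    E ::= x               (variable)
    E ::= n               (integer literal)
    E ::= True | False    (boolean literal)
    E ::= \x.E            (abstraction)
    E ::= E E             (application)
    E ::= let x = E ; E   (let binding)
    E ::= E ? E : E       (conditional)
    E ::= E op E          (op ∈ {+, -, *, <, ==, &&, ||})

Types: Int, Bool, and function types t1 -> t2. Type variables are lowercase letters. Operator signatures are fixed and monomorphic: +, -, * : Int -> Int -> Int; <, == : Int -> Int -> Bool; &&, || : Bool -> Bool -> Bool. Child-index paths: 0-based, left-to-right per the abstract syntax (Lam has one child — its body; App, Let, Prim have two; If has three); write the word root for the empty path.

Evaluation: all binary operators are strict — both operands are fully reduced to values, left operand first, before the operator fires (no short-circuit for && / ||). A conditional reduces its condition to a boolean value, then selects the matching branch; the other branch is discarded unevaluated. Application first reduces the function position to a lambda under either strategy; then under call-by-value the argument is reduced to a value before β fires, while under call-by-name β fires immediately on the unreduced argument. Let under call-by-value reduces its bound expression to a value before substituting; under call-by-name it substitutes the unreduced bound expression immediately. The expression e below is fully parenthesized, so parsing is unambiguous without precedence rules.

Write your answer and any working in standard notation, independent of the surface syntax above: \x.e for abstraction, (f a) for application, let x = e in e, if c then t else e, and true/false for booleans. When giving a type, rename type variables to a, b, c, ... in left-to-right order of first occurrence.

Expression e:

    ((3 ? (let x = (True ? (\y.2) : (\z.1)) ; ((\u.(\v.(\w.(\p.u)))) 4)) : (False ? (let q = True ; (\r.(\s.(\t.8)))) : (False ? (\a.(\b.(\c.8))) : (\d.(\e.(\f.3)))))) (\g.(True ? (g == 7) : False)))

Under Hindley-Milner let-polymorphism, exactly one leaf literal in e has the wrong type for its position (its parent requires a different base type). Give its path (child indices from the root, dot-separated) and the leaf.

Working:
  unify Int ~ Bool
  FAIL: mismatch Int ~ Bool

Answer: 0.0 : 3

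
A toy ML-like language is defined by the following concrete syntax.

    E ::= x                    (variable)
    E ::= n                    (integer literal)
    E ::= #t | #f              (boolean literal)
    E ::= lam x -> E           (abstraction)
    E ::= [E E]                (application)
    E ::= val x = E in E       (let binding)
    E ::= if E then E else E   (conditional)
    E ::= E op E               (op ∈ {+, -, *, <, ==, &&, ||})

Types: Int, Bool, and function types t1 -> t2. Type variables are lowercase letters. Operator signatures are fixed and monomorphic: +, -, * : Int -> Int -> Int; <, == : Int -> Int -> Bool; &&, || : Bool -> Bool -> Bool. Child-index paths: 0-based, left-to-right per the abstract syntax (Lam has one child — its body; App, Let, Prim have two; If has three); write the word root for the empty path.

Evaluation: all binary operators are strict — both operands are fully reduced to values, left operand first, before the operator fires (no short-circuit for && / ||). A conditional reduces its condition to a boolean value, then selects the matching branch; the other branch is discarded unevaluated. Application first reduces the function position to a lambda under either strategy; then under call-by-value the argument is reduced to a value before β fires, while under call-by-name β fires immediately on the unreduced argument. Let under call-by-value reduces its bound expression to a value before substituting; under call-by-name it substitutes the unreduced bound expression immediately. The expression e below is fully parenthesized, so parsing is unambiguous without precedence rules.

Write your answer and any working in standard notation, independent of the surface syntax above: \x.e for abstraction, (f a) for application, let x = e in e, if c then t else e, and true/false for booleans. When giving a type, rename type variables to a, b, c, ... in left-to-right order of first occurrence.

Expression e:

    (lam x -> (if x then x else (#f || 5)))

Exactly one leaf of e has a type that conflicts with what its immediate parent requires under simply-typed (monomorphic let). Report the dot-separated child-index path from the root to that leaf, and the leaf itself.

Working:
x : a
  unify a ~ Bool
x : Bool
  unify Bool ~ Bool
  unify Int ~ Bool
  FAIL: mismatch Int ~ Bool

Answer: 0.2.1 : 5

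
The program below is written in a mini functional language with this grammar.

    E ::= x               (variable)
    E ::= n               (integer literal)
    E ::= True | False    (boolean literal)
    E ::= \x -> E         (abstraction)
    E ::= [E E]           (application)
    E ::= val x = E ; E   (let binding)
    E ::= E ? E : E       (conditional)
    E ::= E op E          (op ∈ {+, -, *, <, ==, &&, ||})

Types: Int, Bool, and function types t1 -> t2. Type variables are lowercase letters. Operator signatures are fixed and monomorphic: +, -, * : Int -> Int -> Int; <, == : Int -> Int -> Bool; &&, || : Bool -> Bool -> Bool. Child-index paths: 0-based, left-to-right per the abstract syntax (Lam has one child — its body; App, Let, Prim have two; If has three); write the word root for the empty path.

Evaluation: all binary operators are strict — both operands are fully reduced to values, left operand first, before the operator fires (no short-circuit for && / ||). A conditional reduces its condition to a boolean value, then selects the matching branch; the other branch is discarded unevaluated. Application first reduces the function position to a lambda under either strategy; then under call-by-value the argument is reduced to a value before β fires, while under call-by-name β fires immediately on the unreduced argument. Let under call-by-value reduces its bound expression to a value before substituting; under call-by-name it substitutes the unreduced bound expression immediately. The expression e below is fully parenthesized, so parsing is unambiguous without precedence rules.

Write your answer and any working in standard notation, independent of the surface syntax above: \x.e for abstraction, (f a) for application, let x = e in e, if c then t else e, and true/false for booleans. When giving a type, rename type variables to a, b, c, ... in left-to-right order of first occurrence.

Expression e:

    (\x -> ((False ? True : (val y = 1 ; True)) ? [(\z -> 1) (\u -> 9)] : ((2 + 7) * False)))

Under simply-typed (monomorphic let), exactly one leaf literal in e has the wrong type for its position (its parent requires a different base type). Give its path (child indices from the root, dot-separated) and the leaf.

Answer: 0.2.1 : false

Derivation:
  unify Bool ~ Bool
let y : Int
  unify Bool ~ Bool
  unify Bool ~ Bool
\z._ : b -> Int
\u._ : c -> Int
  unify b -> Int ~ (c -> Int) -> d
  unify b ~ c -> Int
  unify Int ~ d
_ _ : Int
  unify Int ~ Int
  unify Int ~ Int
  unify Int ~ Int
  unify Bool ~ Int
  FAIL: mismatch Bool ~ Int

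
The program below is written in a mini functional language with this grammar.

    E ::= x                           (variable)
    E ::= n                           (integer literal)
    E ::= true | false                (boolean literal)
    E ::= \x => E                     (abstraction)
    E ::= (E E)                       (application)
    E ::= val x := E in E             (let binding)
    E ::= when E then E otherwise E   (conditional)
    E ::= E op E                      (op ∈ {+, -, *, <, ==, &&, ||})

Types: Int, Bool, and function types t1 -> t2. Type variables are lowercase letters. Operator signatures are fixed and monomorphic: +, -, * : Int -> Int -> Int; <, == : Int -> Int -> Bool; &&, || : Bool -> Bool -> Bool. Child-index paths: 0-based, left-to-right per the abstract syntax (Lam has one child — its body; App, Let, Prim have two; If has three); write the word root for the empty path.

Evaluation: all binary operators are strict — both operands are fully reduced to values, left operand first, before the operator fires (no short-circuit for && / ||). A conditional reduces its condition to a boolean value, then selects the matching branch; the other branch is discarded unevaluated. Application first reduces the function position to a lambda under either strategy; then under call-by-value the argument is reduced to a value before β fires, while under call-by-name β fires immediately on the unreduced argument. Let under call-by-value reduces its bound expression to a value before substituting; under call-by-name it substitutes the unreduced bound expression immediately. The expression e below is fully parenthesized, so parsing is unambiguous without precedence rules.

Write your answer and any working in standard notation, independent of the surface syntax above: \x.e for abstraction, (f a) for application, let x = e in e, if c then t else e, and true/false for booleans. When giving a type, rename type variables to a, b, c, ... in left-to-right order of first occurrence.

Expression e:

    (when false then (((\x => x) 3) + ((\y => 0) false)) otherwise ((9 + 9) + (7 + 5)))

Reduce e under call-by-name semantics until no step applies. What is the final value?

Answer: 30

Trace:
step 0: (if false then (((\x.x) 3) + ((\y.0) false)) else ((9 + 9) + (7 + 5)))
step 1: [if@root] ((9 + 9) + (7 + 5))
step 2: [delta@0] (18 + (7 + 5))
step 3: [delta@1] (18 + 12)
step 4: [delta@root] 30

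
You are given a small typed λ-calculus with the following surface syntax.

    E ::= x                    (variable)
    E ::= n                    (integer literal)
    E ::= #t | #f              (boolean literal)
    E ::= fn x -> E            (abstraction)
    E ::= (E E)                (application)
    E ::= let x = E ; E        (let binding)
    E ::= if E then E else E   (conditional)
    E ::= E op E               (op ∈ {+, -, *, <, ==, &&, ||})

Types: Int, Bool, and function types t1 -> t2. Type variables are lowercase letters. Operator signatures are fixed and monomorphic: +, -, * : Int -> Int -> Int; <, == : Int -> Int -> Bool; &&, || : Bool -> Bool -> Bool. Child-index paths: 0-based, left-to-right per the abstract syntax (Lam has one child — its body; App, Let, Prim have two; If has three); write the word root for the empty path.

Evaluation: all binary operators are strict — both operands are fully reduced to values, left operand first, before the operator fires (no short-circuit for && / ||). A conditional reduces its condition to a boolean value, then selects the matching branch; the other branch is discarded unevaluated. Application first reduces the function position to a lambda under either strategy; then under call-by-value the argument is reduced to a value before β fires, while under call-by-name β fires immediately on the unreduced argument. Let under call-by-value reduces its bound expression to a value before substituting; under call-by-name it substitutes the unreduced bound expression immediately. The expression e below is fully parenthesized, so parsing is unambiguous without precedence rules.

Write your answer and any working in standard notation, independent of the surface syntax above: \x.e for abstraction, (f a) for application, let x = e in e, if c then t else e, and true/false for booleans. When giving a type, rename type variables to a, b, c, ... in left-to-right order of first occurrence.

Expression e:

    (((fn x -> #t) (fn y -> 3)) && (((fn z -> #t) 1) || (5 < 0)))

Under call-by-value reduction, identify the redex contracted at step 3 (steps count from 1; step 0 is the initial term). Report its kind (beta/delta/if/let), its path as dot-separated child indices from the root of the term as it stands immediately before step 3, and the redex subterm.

Working:
step 0: (((\x.true) (\y.3)) && (((\z.true) 1) || (5 < 0)))
step 1: [beta@0] (true && (((\z.true) 1) || (5 < 0)))
step 2: [beta@1.0] (true && (true || (5 < 0)))
step 3: [delta@1.1] (true && (true || false))

Answer: delta at 1.1 : (5 < 0)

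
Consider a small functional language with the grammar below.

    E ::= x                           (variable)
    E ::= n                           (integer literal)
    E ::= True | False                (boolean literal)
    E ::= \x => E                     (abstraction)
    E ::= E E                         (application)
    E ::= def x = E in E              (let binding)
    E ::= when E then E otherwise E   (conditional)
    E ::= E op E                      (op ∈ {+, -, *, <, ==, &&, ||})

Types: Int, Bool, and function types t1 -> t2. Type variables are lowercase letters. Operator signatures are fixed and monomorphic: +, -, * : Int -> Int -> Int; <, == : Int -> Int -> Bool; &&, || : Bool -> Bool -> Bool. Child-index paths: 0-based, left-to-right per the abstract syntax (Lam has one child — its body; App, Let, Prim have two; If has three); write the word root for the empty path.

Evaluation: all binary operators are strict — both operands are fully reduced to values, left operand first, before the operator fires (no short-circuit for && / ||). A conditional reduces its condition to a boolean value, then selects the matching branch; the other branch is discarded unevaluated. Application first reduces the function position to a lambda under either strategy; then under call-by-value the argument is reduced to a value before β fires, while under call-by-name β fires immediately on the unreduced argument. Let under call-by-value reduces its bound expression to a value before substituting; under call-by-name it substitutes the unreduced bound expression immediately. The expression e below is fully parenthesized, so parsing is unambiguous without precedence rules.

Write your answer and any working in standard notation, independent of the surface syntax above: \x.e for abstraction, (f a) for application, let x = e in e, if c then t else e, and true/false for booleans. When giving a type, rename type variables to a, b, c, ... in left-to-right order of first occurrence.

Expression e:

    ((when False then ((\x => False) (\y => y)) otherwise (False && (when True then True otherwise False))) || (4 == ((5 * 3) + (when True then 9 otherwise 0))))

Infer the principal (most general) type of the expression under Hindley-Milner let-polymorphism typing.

Derivation:
  unify Bool ~ Bool
\x._ : a -> Bool
y : b
\y._ : b -> b
  unify a -> Bool ~ (b -> b) -> c
  unify a ~ b -> b
  unify Bool ~ c
_ _ : Bool
  unify Bool ~ Bool
  unify Bool ~ Bool
  unify Bool ~ Bool
  unify Bool ~ Bool
  unify Bool ~ Bool
  unify Bool ~ Bool
  unify Int ~ Int
  unify Int ~ Int
  unify Int ~ Int
  unify Int ~ Int
  unify Bool ~ Bool
  unify Int ~ Int
  unify Int ~ Int
  unify Int ~ Int
  unify Bool ~ Bool

Answer: Bool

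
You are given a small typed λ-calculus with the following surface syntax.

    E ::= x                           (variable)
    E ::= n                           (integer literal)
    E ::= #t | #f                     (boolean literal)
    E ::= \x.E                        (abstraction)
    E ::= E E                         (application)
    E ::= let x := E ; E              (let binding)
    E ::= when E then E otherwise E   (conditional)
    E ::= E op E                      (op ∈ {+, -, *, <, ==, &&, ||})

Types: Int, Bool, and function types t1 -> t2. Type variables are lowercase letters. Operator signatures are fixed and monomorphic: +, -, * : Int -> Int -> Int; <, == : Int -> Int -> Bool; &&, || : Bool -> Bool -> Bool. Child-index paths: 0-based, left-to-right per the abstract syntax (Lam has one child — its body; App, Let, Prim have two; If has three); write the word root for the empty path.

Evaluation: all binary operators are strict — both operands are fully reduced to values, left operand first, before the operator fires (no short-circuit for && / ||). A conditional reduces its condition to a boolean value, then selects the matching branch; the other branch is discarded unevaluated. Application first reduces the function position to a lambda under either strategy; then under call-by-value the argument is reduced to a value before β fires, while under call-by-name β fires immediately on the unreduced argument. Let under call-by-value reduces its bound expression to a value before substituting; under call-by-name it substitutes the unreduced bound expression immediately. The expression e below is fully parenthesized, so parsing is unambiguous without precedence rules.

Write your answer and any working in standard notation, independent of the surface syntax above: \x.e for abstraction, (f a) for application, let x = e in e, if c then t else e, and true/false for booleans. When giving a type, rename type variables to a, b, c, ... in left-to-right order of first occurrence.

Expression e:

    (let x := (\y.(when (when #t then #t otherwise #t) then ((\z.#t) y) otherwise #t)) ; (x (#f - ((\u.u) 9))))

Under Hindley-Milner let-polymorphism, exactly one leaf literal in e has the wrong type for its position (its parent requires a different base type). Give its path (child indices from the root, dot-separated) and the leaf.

Working:
  unify Bool ~ Bool
  unify Bool ~ Bool
  unify Bool ~ Bool
\z._ : b -> Bool
y : a
  unify b -> Bool ~ a -> c
  unify b ~ a
  unify Bool ~ c
_ _ : Bool
  unify Bool ~ Bool
\y._ : a -> Bool
let x : forall. a -> Bool
x : d -> Bool
  unify Bool ~ Int
  FAIL: mismatch Bool ~ Int

Answer: 1.1.0 : false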